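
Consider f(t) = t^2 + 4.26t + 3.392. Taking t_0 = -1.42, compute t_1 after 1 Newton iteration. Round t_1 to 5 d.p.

Newton update: t ← t − f(t)/f'(t).
f'(t) = 2t + 4.26
t_0 = -1.420000: f = -0.640800, f' = 1.420000 → t_1 = -1.420000 - (-0.640800)/(1.420000) = -0.968732

-0.96873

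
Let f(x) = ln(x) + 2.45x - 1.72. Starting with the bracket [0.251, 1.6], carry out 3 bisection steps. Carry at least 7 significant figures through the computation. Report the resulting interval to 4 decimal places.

[0.7569, 0.9255]

f(0.251000) = -2.487352, f(1.600000) = 2.670004 (opposite signs)
step 1: m = 0.925500, f(m) = 0.470054 > 0 → root in [0.251000, 0.925500]
step 2: m = 0.588250, f(m) = -0.809391 < 0 → root in [0.588250, 0.925500]
step 3: m = 0.756875, f(m) = -0.144213 < 0 → root in [0.756875, 0.925500]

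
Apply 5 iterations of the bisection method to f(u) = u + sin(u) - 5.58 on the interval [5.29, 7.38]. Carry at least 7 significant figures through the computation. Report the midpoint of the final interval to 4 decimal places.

5.9105

f(5.290000) = -1.127769, f(7.380000) = 2.689758 (opposite signs)
step 1: m = 6.335000, f(m) = 0.806792 > 0 → root in [5.290000, 6.335000]
step 2: m = 5.812500, f(m) = -0.220997 < 0 → root in [5.812500, 6.335000]
step 3: m = 6.073750, f(m) = 0.285842 > 0 → root in [5.812500, 6.073750]
step 4: m = 5.943125, f(m) = 0.029581 > 0 → root in [5.812500, 5.943125]
step 5: m = 5.877813, f(m) = -0.096549 < 0 → root in [5.877813, 5.943125]
Midpoint of [5.877813, 5.943125] = 5.910469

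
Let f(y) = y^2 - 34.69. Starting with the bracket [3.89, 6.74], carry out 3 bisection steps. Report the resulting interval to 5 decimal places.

f(3.890000) = -19.557900, f(6.740000) = 10.737600 (opposite signs)
step 1: m = 5.315000, f(m) = -6.440775 < 0 → root in [5.315000, 6.740000]
step 2: m = 6.027500, f(m) = 1.640756 > 0 → root in [5.315000, 6.027500]
step 3: m = 5.671250, f(m) = -2.526923 < 0 → root in [5.671250, 6.027500]

[5.67125, 6.02750]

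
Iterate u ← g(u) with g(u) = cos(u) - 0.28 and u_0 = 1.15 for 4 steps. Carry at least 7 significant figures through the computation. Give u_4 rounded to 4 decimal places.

0.6083

u_1 = g(1.150000) = 0.128487
u_2 = g(0.128487) = 0.711757
u_3 = g(0.711757) = 0.477216
u_4 = g(0.477216) = 0.608277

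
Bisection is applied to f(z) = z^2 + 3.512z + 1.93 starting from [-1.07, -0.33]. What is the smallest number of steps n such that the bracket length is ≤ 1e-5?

Initial width b − a = -0.33 − -1.07 = 0.740000.
After n steps the width is (b−a)/2^n; need (b−a)/2^n ≤ 1e-5.
So n ≥ log₂(0.740000/1e-5) = log₂(74000.0000) ≈ 16.1752.
Hence n = 17.

17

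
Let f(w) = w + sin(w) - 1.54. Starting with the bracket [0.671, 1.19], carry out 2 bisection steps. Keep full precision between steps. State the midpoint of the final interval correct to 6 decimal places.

0.865625

f(0.671000) = -0.247231, f(1.190000) = 0.578369 (opposite signs)
step 1: m = 0.930500, f(m) = 0.192419 > 0 → root in [0.671000, 0.930500]
step 2: m = 0.800750, f(m) = -0.021372 < 0 → root in [0.800750, 0.930500]
Midpoint of [0.800750, 0.930500] = 0.865625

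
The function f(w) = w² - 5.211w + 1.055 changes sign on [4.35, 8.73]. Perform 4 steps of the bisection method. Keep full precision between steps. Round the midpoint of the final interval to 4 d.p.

5.0344

f(4.350000) = -2.690350, f(8.730000) = 31.775870 (opposite signs)
step 1: m = 6.540000, f(m) = 9.746660 > 0 → root in [4.350000, 6.540000]
step 2: m = 5.445000, f(m) = 2.329130 > 0 → root in [4.350000, 5.445000]
step 3: m = 4.897500, f(m) = -0.480366 < 0 → root in [4.897500, 5.445000]
step 4: m = 5.171250, f(m) = 0.849443 > 0 → root in [4.897500, 5.171250]
Midpoint of [4.897500, 5.171250] = 5.034375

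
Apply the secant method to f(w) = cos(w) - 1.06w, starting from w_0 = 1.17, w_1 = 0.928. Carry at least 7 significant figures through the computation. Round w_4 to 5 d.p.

Secant update: w_(k+1) = w_k − f(w_k)·(w_k − w_(k-1))/(f(w_k) − f(w_(k-1))).
f(w_0) = -0.850048, f(w_1) = -0.384244
w_2 = 0.928000 - (-0.384244)·(0.928000 - 1.170000)/(-0.384244 - (-0.850048)) = 0.728373; f(w_2) = -0.025817
w_3 = 0.728373 - (-0.025817)·(0.728373 - 0.928000)/(-0.025817 - (-0.384244)) = 0.713994; f(w_3) = -0.001082
w_4 = 0.713994 - (-0.001082)·(0.713994 - 0.728373)/(-0.001082 - (-0.025817)) = 0.713365; f(w_4) = -0.000004

0.71337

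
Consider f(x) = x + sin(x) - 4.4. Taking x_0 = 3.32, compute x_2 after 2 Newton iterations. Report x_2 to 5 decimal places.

f'(x) = 1 + cos(x)
x_0 = 3.320000: f = -1.257462, f' = 0.015872 → x_1 = 3.320000 - (-1.257462)/(0.015872) = 82.543092
x_1 = 82.543092: f = 78.902031, f' = 1.651161 → x_2 = 82.543092 - (78.902031)/(1.651161) = 34.757312

34.75731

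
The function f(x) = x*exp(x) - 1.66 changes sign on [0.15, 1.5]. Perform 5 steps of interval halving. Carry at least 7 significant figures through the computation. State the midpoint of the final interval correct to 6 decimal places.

f(0.150000) = -1.485725, f(1.500000) = 5.062534 (opposite signs)
step 1: m = 0.825000, f(m) = 0.222552 > 0 → root in [0.150000, 0.825000]
step 2: m = 0.487500, f(m) = -0.866233 < 0 → root in [0.487500, 0.825000]
step 3: m = 0.656250, f(m) = -0.395045 < 0 → root in [0.656250, 0.825000]
step 4: m = 0.740625, f(m) = -0.106727 < 0 → root in [0.740625, 0.825000]
step 5: m = 0.782812, f(m) = 0.052493 > 0 → root in [0.740625, 0.782812]
Midpoint of [0.740625, 0.782812] = 0.761719

0.761719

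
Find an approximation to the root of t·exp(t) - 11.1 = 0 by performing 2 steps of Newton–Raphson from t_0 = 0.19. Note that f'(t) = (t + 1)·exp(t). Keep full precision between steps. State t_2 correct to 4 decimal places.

6.8589

t_0 = 0.190000: f = -10.870243, f' = 1.439007 → t_1 = 0.190000 - (-10.870243)/(1.439007) = 7.743989
t_1 = 7.743989: f = 17859.379367, f' = 20178.137653 → t_2 = 7.743989 - (17859.379367)/(20178.137653) = 6.858903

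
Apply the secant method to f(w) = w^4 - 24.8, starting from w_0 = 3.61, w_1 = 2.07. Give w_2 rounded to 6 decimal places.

f(w_0) = 145.035630, f(w_1) = -6.439632
w_2 = 2.070000 - (-6.439632)·(2.070000 - 3.610000)/(-6.439632 - (145.035630)) = 2.135470; f(w_2) = -4.004296

2.135470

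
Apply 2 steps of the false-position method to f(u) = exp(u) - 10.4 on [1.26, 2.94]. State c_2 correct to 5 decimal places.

2.24860

False-position update: c = (a·f(b) − b·f(a))/(f(b) − f(a)); replace the endpoint whose sign matches f(c).
f(1.260000) = -6.874579, f(2.940000) = 8.515846
step 1: c = 2.010421, f(c) = -2.933543 < 0 → new bracket [2.010421, 2.940000]
step 2: c = 2.248596, f(c) = -0.925577 < 0 → new bracket [2.248596, 2.940000]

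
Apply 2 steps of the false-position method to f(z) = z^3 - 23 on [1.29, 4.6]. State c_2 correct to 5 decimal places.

f(1.290000) = -20.853311, f(4.600000) = 74.336000
step 1: c = 2.015128, f(c) = -14.817084 < 0 → new bracket [2.015128, 4.600000]
step 2: c = 2.444729, f(c) = -8.388582 < 0 → new bracket [2.444729, 4.600000]

2.44473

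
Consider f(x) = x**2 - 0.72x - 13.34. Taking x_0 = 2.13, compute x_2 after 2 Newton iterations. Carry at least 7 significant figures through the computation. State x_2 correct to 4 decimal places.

4.1410

Newton update: x ← x − f(x)/f'(x).
f'(x) = 2x - 0.72
x_0 = 2.130000: f = -10.336700, f' = 3.540000 → x_1 = 2.130000 - (-10.336700)/(3.540000) = 5.049972
x_1 = 5.049972: f = 8.526235, f' = 9.379944 → x_2 = 5.049972 - (8.526235)/(9.379944) = 4.140986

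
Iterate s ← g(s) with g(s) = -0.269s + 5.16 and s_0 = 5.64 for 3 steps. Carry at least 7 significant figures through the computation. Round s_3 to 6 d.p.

s_1 = g(5.640000) = 3.642840
s_2 = g(3.642840) = 4.180076
s_3 = g(4.180076) = 4.035560

4.035560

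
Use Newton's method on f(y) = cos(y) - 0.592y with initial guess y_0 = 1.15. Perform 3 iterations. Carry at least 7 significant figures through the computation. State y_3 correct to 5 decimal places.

f'(y) = -sin(y) - 0.592
y_0 = 1.150000: f = -0.272313, f' = -1.504764 → y_1 = 1.150000 - (-0.272313)/(-1.504764) = 0.969033
y_1 = 0.969033: f = -0.007571, f' = -1.416339 → y_2 = 0.969033 - (-0.007571)/(-1.416339) = 0.963688
y_2 = 0.963688: f = -0.000008, f' = -1.413301 → y_3 = 0.963688 - (-0.000008)/(-1.413301) = 0.963682

0.96368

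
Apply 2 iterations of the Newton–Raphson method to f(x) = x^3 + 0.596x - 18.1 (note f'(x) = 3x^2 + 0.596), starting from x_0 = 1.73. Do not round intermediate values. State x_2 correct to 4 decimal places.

x_0 = 1.730000: f = -11.891203, f' = 9.574700 → x_1 = 1.730000 - (-11.891203)/(9.574700) = 2.971940
x_1 = 2.971940: f = 9.920721, f' = 27.093282 → x_2 = 2.971940 - (9.920721)/(27.093282) = 2.605771

2.6058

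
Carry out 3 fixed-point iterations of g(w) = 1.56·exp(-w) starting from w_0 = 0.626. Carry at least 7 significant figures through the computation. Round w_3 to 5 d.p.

0.79238

w_1 = g(0.626000) = 0.834173
w_2 = g(0.834173) = 0.677404
w_3 = g(0.677404) = 0.792377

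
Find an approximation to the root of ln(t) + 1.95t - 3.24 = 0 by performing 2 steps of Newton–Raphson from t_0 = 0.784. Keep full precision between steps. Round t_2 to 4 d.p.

1.4650

f'(t) = 1/t + 1.95
t_0 = 0.784000: f = -1.954546, f' = 3.225510 → t_1 = 0.784000 - (-1.954546)/(3.225510) = 1.389965
t_1 = 1.389965: f = -0.200290, f' = 2.669443 → t_2 = 1.389965 - (-0.200290)/(2.669443) = 1.464996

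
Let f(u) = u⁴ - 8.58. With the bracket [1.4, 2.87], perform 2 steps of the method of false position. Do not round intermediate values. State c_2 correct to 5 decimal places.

f(1.400000) = -4.738400, f(2.870000) = 59.266522
step 1: c = 1.508827, f(c) = -3.397283 < 0 → new bracket [1.508827, 2.870000]
step 2: c = 1.582622, f(c) = -2.306516 < 0 → new bracket [1.582622, 2.870000]

1.58262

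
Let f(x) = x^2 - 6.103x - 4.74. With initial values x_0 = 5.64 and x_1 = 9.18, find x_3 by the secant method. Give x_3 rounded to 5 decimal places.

6.72121

f(x_0) = -7.351320, f(x_1) = 23.506860
x_2 = 9.180000 - (23.506860)·(9.180000 - 5.640000)/(23.506860 - (-7.351320)) = 6.483331; f(x_2) = -2.274185
x_3 = 6.483331 - (-2.274185)·(6.483331 - 9.180000)/(-2.274185 - (23.506860)) = 6.721209; f(x_3) = -0.584891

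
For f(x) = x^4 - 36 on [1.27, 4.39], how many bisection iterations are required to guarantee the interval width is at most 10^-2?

9

Initial width b − a = 4.39 − 1.27 = 3.120000.
After n steps the width is (b−a)/2^n; need (b−a)/2^n ≤ 10^-2.
So n ≥ log₂(3.120000/10^-2) = log₂(312.0000) ≈ 8.2854.
Hence n = 9.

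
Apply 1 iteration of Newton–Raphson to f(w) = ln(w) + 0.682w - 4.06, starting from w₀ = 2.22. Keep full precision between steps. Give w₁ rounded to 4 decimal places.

f'(w) = 1/w + 0.682
w_0 = 2.220000: f = -1.748453, f' = 1.132450 → w_1 = 2.220000 - (-1.748453)/(1.132450) = 3.763955

3.7640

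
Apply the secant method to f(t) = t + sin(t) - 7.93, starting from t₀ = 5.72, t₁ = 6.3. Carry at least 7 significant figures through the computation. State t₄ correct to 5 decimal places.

Secant update: t_(k+1) = t_k − f(t_k)·(t_k − t_(k-1))/(f(t_k) − f(t_(k-1))).
f(t_0) = -2.743882, f(t_1) = -1.613186
t_2 = 6.300000 - (-1.613186)·(6.300000 - 5.720000)/(-1.613186 - (-2.743882)) = 7.127497; f(t_2) = -0.054989
t_3 = 7.127497 - (-0.054989)·(7.127497 - 6.300000)/(-0.054989 - (-1.613186)) = 7.156699; f(t_3) = -0.006710
t_4 = 7.156699 - (-0.006710)·(7.156699 - 7.127497)/(-0.006710 - (-0.054989)) = 7.160758; f(t_4) = -0.000051

7.16076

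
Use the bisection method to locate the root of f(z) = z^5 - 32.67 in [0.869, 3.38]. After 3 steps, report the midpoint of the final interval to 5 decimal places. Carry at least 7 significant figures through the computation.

f(0.869000) = -32.174437, f(3.380000) = 408.477174 (opposite signs)
step 1: m = 2.124500, f(m) = 10.609644 > 0 → root in [0.869000, 2.124500]
step 2: m = 1.496750, f(m) = -25.158160 < 0 → root in [1.496750, 2.124500]
step 3: m = 1.810625, f(m) = -13.210012 < 0 → root in [1.810625, 2.124500]
Midpoint of [1.810625, 2.124500] = 1.967562

1.96756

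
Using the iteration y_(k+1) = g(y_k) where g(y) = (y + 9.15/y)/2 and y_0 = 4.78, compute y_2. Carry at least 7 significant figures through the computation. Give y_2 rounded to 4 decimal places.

y_1 = g(4.780000) = 3.347113
y_2 = g(3.347113) = 3.040406

3.0404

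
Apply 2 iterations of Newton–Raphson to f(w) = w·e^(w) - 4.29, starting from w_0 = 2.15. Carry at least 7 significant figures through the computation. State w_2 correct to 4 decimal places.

Newton update: w ← w − f(w)/f'(w).
f'(w) = (w + 1)·e^(w)
w_0 = 2.150000: f = 14.167446, f' = 27.042304 → w_1 = 2.150000 - (14.167446)/(27.042304) = 1.626101
w_1 = 1.626101: f = 3.977115, f' = 13.351126 → w_2 = 1.626101 - (3.977115)/(13.351126) = 1.328215

1.3282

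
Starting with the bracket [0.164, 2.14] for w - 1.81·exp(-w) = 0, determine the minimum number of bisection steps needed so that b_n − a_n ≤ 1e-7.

Initial width b − a = 2.14 − 0.164 = 1.976000.
After n steps the width is (b−a)/2^n; need (b−a)/2^n ≤ 1e-7.
So n ≥ log₂(1.976000/1e-7) = log₂(19760000.0000) ≈ 24.2361.
Hence n = 25.

25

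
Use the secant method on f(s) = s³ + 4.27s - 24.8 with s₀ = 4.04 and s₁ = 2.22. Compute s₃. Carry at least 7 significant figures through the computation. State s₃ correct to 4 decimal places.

2.4399

f(s_0) = 58.390064, f(s_1) = -4.379552
s_2 = 2.220000 - (-4.379552)·(2.220000 - 4.040000)/(-4.379552 - (58.390064)) = 2.346985; f(s_2) = -1.850391
s_3 = 2.346985 - (-1.850391)·(2.346985 - 2.220000)/(-1.850391 - (-4.379552)) = 2.439890; f(s_3) = 0.143142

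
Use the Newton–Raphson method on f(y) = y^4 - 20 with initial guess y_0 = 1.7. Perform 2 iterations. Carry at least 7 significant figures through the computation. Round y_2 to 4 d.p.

Newton update: y ← y − f(y)/f'(y).
f'(y) = 4y^3
y_0 = 1.700000: f = -11.647900, f' = 19.652000 → y_1 = 1.700000 - (-11.647900)/(19.652000) = 2.292708
y_1 = 2.292708: f = 7.630903, f' = 48.206578 → y_2 = 2.292708 - (7.630903)/(48.206578) = 2.134412

2.1344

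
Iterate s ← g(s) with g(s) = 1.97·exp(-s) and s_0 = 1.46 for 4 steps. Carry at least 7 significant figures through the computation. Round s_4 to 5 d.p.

s_1 = g(1.460000) = 0.457505
s_2 = g(0.457505) = 1.246735
s_3 = g(1.246735) = 0.566260
s_4 = g(0.566260) = 1.118259

1.11826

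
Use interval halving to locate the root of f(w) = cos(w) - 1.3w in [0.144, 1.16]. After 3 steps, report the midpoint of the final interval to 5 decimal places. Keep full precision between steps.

0.58850

f(0.144000) = 0.802450, f(1.160000) = -1.108660 (opposite signs)
step 1: m = 0.652000, f(m) = -0.052728 < 0 → root in [0.144000, 0.652000]
step 2: m = 0.398000, f(m) = 0.404438 > 0 → root in [0.398000, 0.652000]
step 3: m = 0.525000, f(m) = 0.182824 > 0 → root in [0.525000, 0.652000]
Midpoint of [0.525000, 0.652000] = 0.588500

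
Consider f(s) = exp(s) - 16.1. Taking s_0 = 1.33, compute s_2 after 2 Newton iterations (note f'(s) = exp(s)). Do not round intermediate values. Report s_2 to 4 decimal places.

s_0 = 1.330000: f = -12.318957, f' = 3.781043 → s_1 = 1.330000 - (-12.318957)/(3.781043) = 4.588084
s_1 = 4.588084: f = 82.205886, f' = 98.305886 → s_2 = 4.588084 - (82.205886)/(98.305886) = 3.751858

3.7519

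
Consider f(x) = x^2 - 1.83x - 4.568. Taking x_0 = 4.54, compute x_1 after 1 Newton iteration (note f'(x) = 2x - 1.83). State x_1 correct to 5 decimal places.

x_0 = 4.540000: f = 7.735400, f' = 7.250000 → x_1 = 4.540000 - (7.735400)/(7.250000) = 3.473048

3.47305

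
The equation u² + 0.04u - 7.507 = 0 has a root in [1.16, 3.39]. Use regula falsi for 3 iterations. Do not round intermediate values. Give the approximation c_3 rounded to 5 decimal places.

f(1.160000) = -6.115000, f(3.390000) = 4.120700
step 1: c = 2.492244, f(c) = -1.196030 < 0 → new bracket [2.492244, 3.390000]
step 2: c = 2.694200, f(c) = -0.140521 < 0 → new bracket [2.694200, 3.390000]
step 3: c = 2.717145, f(c) = -0.015439 < 0 → new bracket [2.717145, 3.390000]

2.71714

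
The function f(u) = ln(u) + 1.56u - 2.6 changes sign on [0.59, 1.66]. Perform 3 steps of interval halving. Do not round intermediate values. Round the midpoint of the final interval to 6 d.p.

f(0.590000) = -2.207233, f(1.660000) = 0.496418 (opposite signs)
step 1: m = 1.125000, f(m) = -0.727217 < 0 → root in [1.125000, 1.660000]
step 2: m = 1.392500, f(m) = -0.096599 < 0 → root in [1.392500, 1.660000]
step 3: m = 1.526250, f(m) = 0.203764 > 0 → root in [1.392500, 1.526250]
Midpoint of [1.392500, 1.526250] = 1.459375

1.459375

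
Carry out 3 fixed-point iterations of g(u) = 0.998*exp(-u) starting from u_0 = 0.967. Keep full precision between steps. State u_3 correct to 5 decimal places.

0.50416

u_1 = g(0.967000) = 0.379462
u_2 = g(0.379462) = 0.682861
u_3 = g(0.682861) = 0.504159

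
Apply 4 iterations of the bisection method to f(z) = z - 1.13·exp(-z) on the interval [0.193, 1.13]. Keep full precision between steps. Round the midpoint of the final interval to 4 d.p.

f(0.193000) = -0.738665, f(1.130000) = 0.764972 (opposite signs)
step 1: m = 0.661500, f(m) = 0.078333 > 0 → root in [0.193000, 0.661500]
step 2: m = 0.427250, f(m) = -0.309850 < 0 → root in [0.427250, 0.661500]
step 3: m = 0.544375, f(m) = -0.111256 < 0 → root in [0.544375, 0.661500]
step 4: m = 0.602938, f(m) = -0.015401 < 0 → root in [0.602938, 0.661500]
Midpoint of [0.602938, 0.661500] = 0.632219

0.6322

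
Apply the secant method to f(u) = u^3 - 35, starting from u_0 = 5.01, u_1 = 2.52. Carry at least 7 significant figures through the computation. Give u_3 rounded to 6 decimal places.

3.364484

f(u_0) = 90.751501, f(u_1) = -18.996992
u_2 = 2.520000 - (-18.996992)·(2.520000 - 5.010000)/(-18.996992 - (90.751501)) = 2.951008; f(u_2) = -9.301292
u_3 = 2.951008 - (-9.301292)·(2.951008 - 2.520000)/(-9.301292 - (-18.996992)) = 3.364484; f(u_3) = 3.085118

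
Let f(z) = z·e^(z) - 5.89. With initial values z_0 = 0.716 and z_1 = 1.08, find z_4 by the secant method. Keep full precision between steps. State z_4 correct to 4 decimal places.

Secant update: z_(k+1) = z_k − f(z_k)·(z_k − z_(k-1))/(f(z_k) − f(z_(k-1))).
f(z_0) = -4.424898, f(z_1) = -2.709746
z_2 = 1.080000 - (-2.709746)·(1.080000 - 0.716000)/(-2.709746 - (-4.424898)) = 1.655079; f(z_2) = 2.771843
z_3 = 1.655079 - (2.771843)·(1.655079 - 1.080000)/(2.771843 - (-2.709746)) = 1.364282; f(z_3) = -0.551683
z_4 = 1.364282 - (-0.551683)·(1.364282 - 1.655079)/(-0.551683 - (2.771843)) = 1.412552; f(z_4) = -0.089462

1.4126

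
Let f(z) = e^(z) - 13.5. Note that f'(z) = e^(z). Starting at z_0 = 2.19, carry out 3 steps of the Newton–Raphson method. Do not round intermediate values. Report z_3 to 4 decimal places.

Newton update: z ← z − f(z)/f'(z).
z_0 = 2.190000: f = -4.564787, f' = 8.935213 → z_1 = 2.190000 - (-4.564787)/(8.935213) = 2.700876
z_1 = 2.700876: f = 1.392774, f' = 14.892774 → z_2 = 2.700876 - (1.392774)/(14.892774) = 2.607356
z_2 = 2.607356: f = 0.063143, f' = 13.563143 → z_3 = 2.607356 - (0.063143)/(13.563143) = 2.602701

2.6027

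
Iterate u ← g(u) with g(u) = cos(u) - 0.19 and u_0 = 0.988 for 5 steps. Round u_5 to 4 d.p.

0.5967

u_1 = g(0.988000) = 0.360361
u_2 = g(0.360361) = 0.745770
u_3 = g(0.745770) = 0.544566
u_4 = g(0.544566) = 0.665352
u_5 = g(0.665352) = 0.596699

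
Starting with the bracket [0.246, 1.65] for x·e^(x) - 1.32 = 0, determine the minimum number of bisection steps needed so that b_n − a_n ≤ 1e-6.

21

Initial width b − a = 1.65 − 0.246 = 1.404000.
After n steps the width is (b−a)/2^n; need (b−a)/2^n ≤ 1e-6.
So n ≥ log₂(1.404000/1e-6) = log₂(1404000.0000) ≈ 20.4211.
Hence n = 21.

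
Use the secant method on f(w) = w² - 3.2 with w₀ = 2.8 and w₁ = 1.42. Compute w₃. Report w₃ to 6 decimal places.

f(w_0) = 4.640000, f(w_1) = -1.183600
w_2 = 1.420000 - (-1.183600)·(1.420000 - 2.800000)/(-1.183600 - (4.640000)) = 1.700474; f(w_2) = -0.308388
w_3 = 1.700474 - (-0.308388)·(1.700474 - 1.420000)/(-0.308388 - (-1.183600)) = 1.799301; f(w_3) = 0.037485

1.799301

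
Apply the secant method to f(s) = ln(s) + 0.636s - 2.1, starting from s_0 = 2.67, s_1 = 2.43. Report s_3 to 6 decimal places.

2.120660

f(s_0) = 0.580198, f(s_1) = 0.333371
s_2 = 2.430000 - (0.333371)·(2.430000 - 2.670000)/(0.333371 - (0.580198)) = 2.105850; f(s_2) = -0.015960
s_3 = 2.105850 - (-0.015960)·(2.105850 - 2.430000)/(-0.015960 - (0.333371)) = 2.120660; f(s_3) = 0.000467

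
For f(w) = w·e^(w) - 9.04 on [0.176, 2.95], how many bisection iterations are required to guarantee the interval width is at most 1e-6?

22

Initial width b − a = 2.95 − 0.176 = 2.774000.
After n steps the width is (b−a)/2^n; need (b−a)/2^n ≤ 1e-6.
So n ≥ log₂(2.774000/1e-6) = log₂(2774000.0000) ≈ 21.4035.
Hence n = 22.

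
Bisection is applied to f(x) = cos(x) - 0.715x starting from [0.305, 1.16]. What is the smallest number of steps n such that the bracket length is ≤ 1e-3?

Initial width b − a = 1.16 − 0.305 = 0.855000.
After n steps the width is (b−a)/2^n; need (b−a)/2^n ≤ 1e-3.
So n ≥ log₂(0.855000/1e-3) = log₂(855.0000) ≈ 9.7398.
Hence n = 10.

10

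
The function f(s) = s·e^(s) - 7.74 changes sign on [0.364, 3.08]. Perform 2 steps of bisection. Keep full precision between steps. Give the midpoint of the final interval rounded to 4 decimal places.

f(0.364000) = -7.216177, f(3.080000) = 59.275879 (opposite signs)
step 1: m = 1.722000, f(m) = 1.895810 > 0 → root in [0.364000, 1.722000]
step 2: m = 1.043000, f(m) = -4.780261 < 0 → root in [1.043000, 1.722000]
Midpoint of [1.043000, 1.722000] = 1.382500

1.3825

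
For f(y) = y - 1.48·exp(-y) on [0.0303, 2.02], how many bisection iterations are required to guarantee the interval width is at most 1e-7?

Initial width b − a = 2.02 − 0.0303 = 1.989700.
After n steps the width is (b−a)/2^n; need (b−a)/2^n ≤ 1e-7.
So n ≥ log₂(1.989700/1e-7) = log₂(19897000.0000) ≈ 24.2460.
Hence n = 25.

25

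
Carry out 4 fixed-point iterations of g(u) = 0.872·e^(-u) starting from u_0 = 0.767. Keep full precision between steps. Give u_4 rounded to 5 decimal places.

0.53558

u_1 = g(0.767000) = 0.404960
u_2 = g(0.404960) = 0.581627
u_3 = g(0.581627) = 0.487438
u_4 = g(0.487438) = 0.535581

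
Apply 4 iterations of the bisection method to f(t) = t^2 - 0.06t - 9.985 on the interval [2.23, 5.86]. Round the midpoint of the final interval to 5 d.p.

3.25094

f(2.230000) = -5.145900, f(5.860000) = 24.003000 (opposite signs)
step 1: m = 4.045000, f(m) = 6.134325 > 0 → root in [2.230000, 4.045000]
step 2: m = 3.137500, f(m) = -0.329344 < 0 → root in [3.137500, 4.045000]
step 3: m = 3.591250, f(m) = 2.696602 > 0 → root in [3.137500, 3.591250]
step 4: m = 3.364375, f(m) = 1.132157 > 0 → root in [3.137500, 3.364375]
Midpoint of [3.137500, 3.364375] = 3.250938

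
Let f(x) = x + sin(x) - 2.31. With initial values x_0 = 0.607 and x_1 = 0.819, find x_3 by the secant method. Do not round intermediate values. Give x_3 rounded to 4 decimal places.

f(x_0) = -1.132594, f(x_1) = -0.760537
x_2 = 0.819000 - (-0.760537)·(0.819000 - 0.607000)/(-0.760537 - (-1.132594)) = 1.252357; f(x_2) = -0.107917
x_3 = 1.252357 - (-0.107917)·(1.252357 - 0.819000)/(-0.107917 - (-0.760537)) = 1.324017; f(x_3) = -0.016278

1.3240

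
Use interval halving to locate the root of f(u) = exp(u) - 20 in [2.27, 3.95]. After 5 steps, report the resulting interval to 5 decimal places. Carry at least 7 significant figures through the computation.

[2.95250, 3.00500]

f(2.270000) = -10.320599, f(3.950000) = 31.935367 (opposite signs)
step 1: m = 3.110000, f(m) = 2.421044 > 0 → root in [2.270000, 3.110000]
step 2: m = 2.690000, f(m) = -5.268324 < 0 → root in [2.690000, 3.110000]
step 3: m = 2.900000, f(m) = -1.825855 < 0 → root in [2.900000, 3.110000]
step 4: m = 3.005000, f(m) = 0.186216 > 0 → root in [2.900000, 3.005000]
step 5: m = 2.952500, f(m) = -0.846222 < 0 → root in [2.952500, 3.005000]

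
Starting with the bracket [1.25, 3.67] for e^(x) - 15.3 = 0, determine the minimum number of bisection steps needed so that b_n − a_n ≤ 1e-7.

25

Initial width b − a = 3.67 − 1.25 = 2.420000.
After n steps the width is (b−a)/2^n; need (b−a)/2^n ≤ 1e-7.
So n ≥ log₂(2.420000/1e-7) = log₂(24200000.0000) ≈ 24.5285.
Hence n = 25.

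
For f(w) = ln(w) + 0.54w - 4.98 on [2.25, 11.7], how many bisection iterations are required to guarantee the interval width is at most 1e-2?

10

Initial width b − a = 11.7 − 2.25 = 9.450000.
After n steps the width is (b−a)/2^n; need (b−a)/2^n ≤ 1e-2.
So n ≥ log₂(9.450000/1e-2) = log₂(945.0000) ≈ 9.8842.
Hence n = 10.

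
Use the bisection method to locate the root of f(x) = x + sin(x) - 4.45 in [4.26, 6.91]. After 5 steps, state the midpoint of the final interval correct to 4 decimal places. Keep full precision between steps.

5.2952

f(4.260000) = -1.089405, f(6.910000) = 3.046568 (opposite signs)
step 1: m = 5.585000, f(m) = 0.492171 > 0 → root in [4.260000, 5.585000]
step 2: m = 4.922500, f(m) = -0.505508 < 0 → root in [4.922500, 5.585000]
step 3: m = 5.253750, f(m) = -0.053258 < 0 → root in [5.253750, 5.585000]
step 4: m = 5.419375, f(m) = 0.209052 > 0 → root in [5.253750, 5.419375]
step 5: m = 5.336563, f(m) = 0.075116 > 0 → root in [5.253750, 5.336563]
Midpoint of [5.253750, 5.336563] = 5.295156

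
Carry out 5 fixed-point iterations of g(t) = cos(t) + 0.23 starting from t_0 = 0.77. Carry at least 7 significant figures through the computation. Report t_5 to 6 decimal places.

0.898826

t_1 = g(0.770000) = 0.947911
t_2 = g(0.947911) = 0.813381
t_3 = g(0.813381) = 0.917045
t_4 = g(0.917045) = 0.838168
t_5 = g(0.838168) = 0.898826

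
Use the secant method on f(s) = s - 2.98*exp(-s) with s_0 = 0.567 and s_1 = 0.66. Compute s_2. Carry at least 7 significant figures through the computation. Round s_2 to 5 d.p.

f(s_0) = -1.123329, f(s_1) = -0.880217
s_2 = 0.660000 - (-0.880217)·(0.660000 - 0.567000)/(-0.880217 - (-1.123329)) = 0.996718; f(s_2) = -0.103167

0.99672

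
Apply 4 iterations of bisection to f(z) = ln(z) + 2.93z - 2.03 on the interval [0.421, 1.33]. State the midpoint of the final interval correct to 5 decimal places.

f(0.421000) = -1.661592, f(1.330000) = 2.152079 (opposite signs)
step 1: m = 0.875500, f(m) = 0.402255 > 0 → root in [0.421000, 0.875500]
step 2: m = 0.648250, f(m) = -0.564106 < 0 → root in [0.648250, 0.875500]
step 3: m = 0.761875, f(m) = -0.069679 < 0 → root in [0.761875, 0.875500]
step 4: m = 0.818688, f(m) = 0.168702 > 0 → root in [0.761875, 0.818688]
Midpoint of [0.761875, 0.818688] = 0.790281

0.79028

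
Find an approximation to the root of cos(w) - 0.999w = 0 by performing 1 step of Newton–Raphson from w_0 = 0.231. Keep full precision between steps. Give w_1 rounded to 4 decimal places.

0.8358

Newton update: w ← w − f(w)/f'(w).
f'(w) = -sin(w) - 0.999
w_0 = 0.231000: f = 0.742669, f' = -1.227951 → w_1 = 0.231000 - (0.742669)/(-1.227951) = 0.835803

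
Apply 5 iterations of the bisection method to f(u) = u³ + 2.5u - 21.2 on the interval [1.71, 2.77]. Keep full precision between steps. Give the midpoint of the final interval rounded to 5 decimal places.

2.45531

f(1.710000) = -11.924789, f(2.770000) = 6.978933 (opposite signs)
step 1: m = 2.240000, f(m) = -4.360576 < 0 → root in [2.240000, 2.770000]
step 2: m = 2.505000, f(m) = 0.781438 > 0 → root in [2.240000, 2.505000]
step 3: m = 2.372500, f(m) = -1.914526 < 0 → root in [2.372500, 2.505000]
step 4: m = 2.438750, f(m) = -0.598656 < 0 → root in [2.438750, 2.505000]
step 5: m = 2.471875, f(m) = 0.083254 > 0 → root in [2.438750, 2.471875]
Midpoint of [2.438750, 2.471875] = 2.455312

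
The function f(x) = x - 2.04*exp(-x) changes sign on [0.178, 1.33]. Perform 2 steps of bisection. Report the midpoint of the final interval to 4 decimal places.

f(0.178000) = -1.529363, f(1.330000) = 0.790466 (opposite signs)
step 1: m = 0.754000, f(m) = -0.205781 < 0 → root in [0.754000, 1.330000]
step 2: m = 1.042000, f(m) = 0.322393 > 0 → root in [0.754000, 1.042000]
Midpoint of [0.754000, 1.042000] = 0.898000

0.8980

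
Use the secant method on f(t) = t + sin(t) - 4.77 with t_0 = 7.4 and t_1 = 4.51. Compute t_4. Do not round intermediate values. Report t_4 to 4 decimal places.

f(t_0) = 3.528708, f(t_1) = -1.239589
t_2 = 4.510000 - (-1.239589)·(4.510000 - 7.400000)/(-1.239589 - (3.528708)) = 5.261298; f(t_2) = -0.361796
t_3 = 5.261298 - (-0.361796)·(5.261298 - 4.510000)/(-0.361796 - (-1.239589)) = 5.570957; f(t_3) = 0.147436
t_4 = 5.570957 - (0.147436)·(5.570957 - 5.261298)/(0.147436 - (-0.361796)) = 5.481303; f(t_4) = -0.007363

5.4813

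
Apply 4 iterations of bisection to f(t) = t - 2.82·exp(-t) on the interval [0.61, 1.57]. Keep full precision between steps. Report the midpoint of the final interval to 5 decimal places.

f(0.610000) = -0.922249, f(1.570000) = 0.983313 (opposite signs)
step 1: m = 1.090000, f(m) = 0.141869 > 0 → root in [0.610000, 1.090000]
step 2: m = 0.850000, f(m) = -0.355310 < 0 → root in [0.850000, 1.090000]
step 3: m = 0.970000, f(m) = -0.099014 < 0 → root in [0.970000, 1.090000]
step 4: m = 1.030000, f(m) = 0.023240 > 0 → root in [0.970000, 1.030000]
Midpoint of [0.970000, 1.030000] = 1.000000

1.00000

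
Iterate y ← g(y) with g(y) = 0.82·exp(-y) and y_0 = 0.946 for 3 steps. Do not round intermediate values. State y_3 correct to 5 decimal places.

0.45165

y_1 = g(0.946000) = 0.318399
y_2 = g(0.318399) = 0.596396
y_3 = g(0.596396) = 0.451650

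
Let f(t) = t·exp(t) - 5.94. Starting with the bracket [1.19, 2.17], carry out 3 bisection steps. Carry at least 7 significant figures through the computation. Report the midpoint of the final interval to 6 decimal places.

f(1.190000) = -2.028373, f(2.170000) = 13.065476 (opposite signs)
step 1: m = 1.680000, f(m) = 3.074134 > 0 → root in [1.190000, 1.680000]
step 2: m = 1.435000, f(m) = 0.086491 > 0 → root in [1.190000, 1.435000]
step 3: m = 1.312500, f(m) = -1.063471 < 0 → root in [1.312500, 1.435000]
Midpoint of [1.312500, 1.435000] = 1.373750

1.373750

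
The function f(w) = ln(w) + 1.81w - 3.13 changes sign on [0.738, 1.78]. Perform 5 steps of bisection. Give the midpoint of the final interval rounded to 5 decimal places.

f(0.738000) = -2.098031, f(1.780000) = 0.668413 (opposite signs)
step 1: m = 1.259000, f(m) = -0.620892 < 0 → root in [1.259000, 1.780000]
step 2: m = 1.519500, f(m) = 0.038676 > 0 → root in [1.259000, 1.519500]
step 3: m = 1.389250, f(m) = -0.286693 < 0 → root in [1.389250, 1.519500]
step 4: m = 1.454375, f(m) = -0.123005 < 0 → root in [1.454375, 1.519500]
step 5: m = 1.486937, f(m) = -0.041924 < 0 → root in [1.486937, 1.519500]
Midpoint of [1.486937, 1.519500] = 1.503219

1.50322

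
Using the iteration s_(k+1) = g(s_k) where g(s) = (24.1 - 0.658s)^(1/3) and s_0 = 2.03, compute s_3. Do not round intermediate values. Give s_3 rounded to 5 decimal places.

s_1 = g(2.030000) = 2.834117
s_2 = g(2.834117) = 2.811987
s_3 = g(2.811987) = 2.812601

2.81260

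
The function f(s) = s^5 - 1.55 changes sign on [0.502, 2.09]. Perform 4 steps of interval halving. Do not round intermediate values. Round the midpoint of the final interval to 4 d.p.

f(0.502000) = -1.518120, f(2.090000) = 38.327822 (opposite signs)
step 1: m = 1.296000, f(m) = 2.106158 > 0 → root in [0.502000, 1.296000]
step 2: m = 0.899000, f(m) = -0.962783 < 0 → root in [0.899000, 1.296000]
step 3: m = 1.097500, f(m) = 0.042292 > 0 → root in [0.899000, 1.097500]
step 4: m = 0.998250, f(m) = -0.558719 < 0 → root in [0.998250, 1.097500]
Midpoint of [0.998250, 1.097500] = 1.047875

1.0479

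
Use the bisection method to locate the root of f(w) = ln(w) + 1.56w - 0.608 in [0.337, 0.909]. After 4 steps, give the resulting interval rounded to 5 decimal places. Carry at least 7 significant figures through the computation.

[0.62300, 0.65875]

f(0.337000) = -1.169952, f(0.909000) = 0.714630 (opposite signs)
step 1: m = 0.623000, f(m) = -0.109329 < 0 → root in [0.623000, 0.909000]
step 2: m = 0.766000, f(m) = 0.320387 > 0 → root in [0.623000, 0.766000]
step 3: m = 0.694500, f(m) = 0.110857 > 0 → root in [0.623000, 0.694500]
step 4: m = 0.658750, f(m) = 0.002239 > 0 → root in [0.623000, 0.658750]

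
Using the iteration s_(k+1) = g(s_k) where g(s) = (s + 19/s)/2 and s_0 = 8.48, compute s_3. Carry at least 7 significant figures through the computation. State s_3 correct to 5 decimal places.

4.35988

s_1 = g(8.480000) = 5.360283
s_2 = g(5.360283) = 4.452436
s_3 = g(4.452436) = 4.359881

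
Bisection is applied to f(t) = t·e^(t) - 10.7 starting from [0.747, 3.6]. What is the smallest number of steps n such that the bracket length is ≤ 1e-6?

Initial width b − a = 3.6 − 0.747 = 2.853000.
After n steps the width is (b−a)/2^n; need (b−a)/2^n ≤ 1e-6.
So n ≥ log₂(2.853000/1e-6) = log₂(2853000.0000) ≈ 21.4440.
Hence n = 22.

22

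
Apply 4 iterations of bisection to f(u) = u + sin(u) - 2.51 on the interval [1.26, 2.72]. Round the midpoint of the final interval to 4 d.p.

1.4881

f(1.260000) = -0.297910, f(2.720000) = 0.619214 (opposite signs)
step 1: m = 1.990000, f(m) = 0.393413 > 0 → root in [1.260000, 1.990000]
step 2: m = 1.625000, f(m) = 0.113531 > 0 → root in [1.260000, 1.625000]
step 3: m = 1.442500, f(m) = -0.075719 < 0 → root in [1.442500, 1.625000]
step 4: m = 1.533750, f(m) = 0.023064 > 0 → root in [1.442500, 1.533750]
Midpoint of [1.442500, 1.533750] = 1.488125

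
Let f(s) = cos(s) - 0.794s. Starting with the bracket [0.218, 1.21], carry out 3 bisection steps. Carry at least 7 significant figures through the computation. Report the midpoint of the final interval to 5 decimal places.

0.90000

f(0.218000) = 0.803240, f(1.210000) = -0.607721 (opposite signs)
step 1: m = 0.714000, f(m) = 0.188832 > 0 → root in [0.714000, 1.210000]
step 2: m = 0.962000, f(m) = -0.191948 < 0 → root in [0.714000, 0.962000]
step 3: m = 0.838000, f(m) = 0.003579 > 0 → root in [0.838000, 0.962000]
Midpoint of [0.838000, 0.962000] = 0.900000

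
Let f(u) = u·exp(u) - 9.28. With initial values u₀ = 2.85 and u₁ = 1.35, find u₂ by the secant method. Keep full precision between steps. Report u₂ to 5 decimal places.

1.48864

Secant update: u_(k+1) = u_k − f(u_k)·(u_k − u_(k-1))/(f(u_k) − f(u_(k-1))).
f(u_0) = 39.990178, f(u_1) = -4.072476
u_2 = 1.350000 - (-4.072476)·(1.350000 - 2.850000)/(-4.072476 - (39.990178)) = 1.488637; f(u_2) = -2.683772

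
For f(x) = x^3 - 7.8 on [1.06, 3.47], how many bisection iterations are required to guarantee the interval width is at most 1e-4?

15

Initial width b − a = 3.47 − 1.06 = 2.410000.
After n steps the width is (b−a)/2^n; need (b−a)/2^n ≤ 1e-4.
So n ≥ log₂(2.410000/1e-4) = log₂(24100.0000) ≈ 14.5567.
Hence n = 15.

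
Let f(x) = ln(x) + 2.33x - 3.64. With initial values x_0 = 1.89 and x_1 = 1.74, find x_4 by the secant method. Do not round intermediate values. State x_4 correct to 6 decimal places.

f(x_0) = 1.400277, f(x_1) = 0.968085
x_2 = 1.740000 - (0.968085)·(1.740000 - 1.890000)/(0.968085 - (1.400277)) = 1.404008; f(x_2) = -0.029329
x_3 = 1.404008 - (-0.029329)·(1.404008 - 1.740000)/(-0.029329 - (0.968085)) = 1.413888; f(x_3) = 0.000703
x_4 = 1.413888 - (0.000703)·(1.413888 - 1.404008)/(0.000703 - (-0.029329)) = 1.413657; f(x_4) = 0.000001

1.413657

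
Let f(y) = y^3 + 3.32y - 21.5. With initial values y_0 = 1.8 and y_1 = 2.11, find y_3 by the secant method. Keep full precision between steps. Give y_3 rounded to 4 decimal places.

2.3788

Secant update: y_(k+1) = y_k − f(y_k)·(y_k − y_(k-1))/(f(y_k) − f(y_(k-1))).
f(y_0) = -9.692000, f(y_1) = -5.100869
y_2 = 2.110000 - (-5.100869)·(2.110000 - 1.800000)/(-5.100869 - (-9.692000)) = 2.454418; f(y_2) = 1.434499
y_3 = 2.454418 - (1.434499)·(2.454418 - 2.110000)/(1.434499 - (-5.100869)) = 2.378819; f(y_3) = -0.141104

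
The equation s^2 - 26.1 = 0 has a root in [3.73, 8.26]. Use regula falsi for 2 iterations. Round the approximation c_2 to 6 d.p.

False-position update: c = (a·f(b) − b·f(a))/(f(b) − f(a)); replace the endpoint whose sign matches f(c).
f(3.730000) = -12.187100, f(8.260000) = 42.127600
step 1: c = 4.746439, f(c) = -3.571320 < 0 → new bracket [4.746439, 8.260000]
step 2: c = 5.021020, f(c) = -0.889362 < 0 → new bracket [5.021020, 8.260000]

5.021020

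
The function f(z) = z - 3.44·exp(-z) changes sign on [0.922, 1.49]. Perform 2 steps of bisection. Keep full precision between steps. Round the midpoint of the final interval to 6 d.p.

1.135000

f(0.922000) = -0.446166, f(1.490000) = 0.714718 (opposite signs)
step 1: m = 1.206000, f(m) = 0.176090 > 0 → root in [0.922000, 1.206000]
step 2: m = 1.064000, f(m) = -0.123050 < 0 → root in [1.064000, 1.206000]
Midpoint of [1.064000, 1.206000] = 1.135000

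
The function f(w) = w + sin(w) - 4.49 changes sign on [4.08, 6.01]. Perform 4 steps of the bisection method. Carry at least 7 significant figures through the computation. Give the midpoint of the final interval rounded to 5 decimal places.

5.34656

f(4.080000) = -1.216618, f(6.010000) = 1.250200 (opposite signs)
step 1: m = 5.045000, f(m) = -0.390193 < 0 → root in [5.045000, 6.010000]
step 2: m = 5.527500, f(m) = 0.351712 > 0 → root in [5.045000, 5.527500]
step 3: m = 5.286250, f(m) = -0.043561 < 0 → root in [5.286250, 5.527500]
step 4: m = 5.406875, f(m) = 0.148492 > 0 → root in [5.286250, 5.406875]
Midpoint of [5.286250, 5.406875] = 5.346562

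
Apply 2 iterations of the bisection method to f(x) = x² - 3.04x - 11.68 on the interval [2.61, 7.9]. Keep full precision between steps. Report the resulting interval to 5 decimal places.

f(2.610000) = -12.802300, f(7.900000) = 26.714000 (opposite signs)
step 1: m = 5.255000, f(m) = -0.040175 < 0 → root in [5.255000, 7.900000]
step 2: m = 6.577500, f(m) = 11.587906 > 0 → root in [5.255000, 6.577500]

[5.25500, 6.57750]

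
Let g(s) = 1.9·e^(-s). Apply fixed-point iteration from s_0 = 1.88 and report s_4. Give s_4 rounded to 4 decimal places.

s_1 = g(1.880000) = 0.289921
s_2 = g(0.289921) = 1.421813
s_3 = g(1.421813) = 0.458425
s_4 = g(0.458425) = 1.201330

1.2013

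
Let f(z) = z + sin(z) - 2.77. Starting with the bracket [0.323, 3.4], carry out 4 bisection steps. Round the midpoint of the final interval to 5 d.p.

f(0.323000) = -2.129587, f(3.400000) = 0.374459 (opposite signs)
step 1: m = 1.861500, f(m) = 0.049542 > 0 → root in [0.323000, 1.861500]
step 2: m = 1.092250, f(m) = -0.790085 < 0 → root in [1.092250, 1.861500]
step 3: m = 1.476875, f(m) = -0.297532 < 0 → root in [1.476875, 1.861500]
step 4: m = 1.669188, f(m) = -0.105649 < 0 → root in [1.669188, 1.861500]
Midpoint of [1.669188, 1.861500] = 1.765344

1.76534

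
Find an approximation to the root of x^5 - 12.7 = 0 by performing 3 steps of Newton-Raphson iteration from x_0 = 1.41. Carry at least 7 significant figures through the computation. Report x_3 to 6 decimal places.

f'(x) = 5x^4
x_0 = 1.410000: f = -7.126916, f' = 19.762708 → x_1 = 1.410000 - (-7.126916)/(19.762708) = 1.770624
x_1 = 1.770624: f = 4.703329, f' = 49.144607 → x_2 = 1.770624 - (4.703329)/(49.144607) = 1.674921
x_2 = 1.674921: f = 0.481691, f' = 39.350198 → x_3 = 1.674921 - (0.481691)/(39.350198) = 1.662679

1.662679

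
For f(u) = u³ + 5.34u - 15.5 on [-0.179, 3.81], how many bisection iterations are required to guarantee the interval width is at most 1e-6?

Initial width b − a = 3.81 − -0.179 = 3.989000.
After n steps the width is (b−a)/2^n; need (b−a)/2^n ≤ 1e-6.
So n ≥ log₂(3.989000/1e-6) = log₂(3989000.0000) ≈ 21.9276.
Hence n = 22.

22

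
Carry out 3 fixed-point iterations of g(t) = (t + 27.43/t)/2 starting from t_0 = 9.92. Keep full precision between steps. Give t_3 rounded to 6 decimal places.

5.238235

t_1 = g(9.920000) = 6.342560
t_2 = g(6.342560) = 5.333656
t_3 = g(5.333656) = 5.238235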